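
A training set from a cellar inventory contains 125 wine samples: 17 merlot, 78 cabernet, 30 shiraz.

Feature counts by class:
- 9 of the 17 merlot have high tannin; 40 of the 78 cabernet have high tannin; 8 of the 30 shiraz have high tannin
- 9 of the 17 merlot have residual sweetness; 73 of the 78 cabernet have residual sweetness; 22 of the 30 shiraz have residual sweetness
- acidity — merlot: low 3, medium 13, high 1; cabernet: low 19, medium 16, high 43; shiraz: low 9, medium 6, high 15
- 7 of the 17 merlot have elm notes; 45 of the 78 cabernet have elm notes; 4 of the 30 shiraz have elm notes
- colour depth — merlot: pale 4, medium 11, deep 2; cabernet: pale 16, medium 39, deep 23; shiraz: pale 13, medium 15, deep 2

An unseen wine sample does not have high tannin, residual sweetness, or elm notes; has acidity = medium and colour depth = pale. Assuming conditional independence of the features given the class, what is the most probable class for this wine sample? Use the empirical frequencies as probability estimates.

shiraz

merlot: (17/125) × (8/17) × (8/17) × (13/17) × (10/17) × (4/17) ≈ 0.0031877
cabernet: (78/125) × (38/78) × (5/78) × (16/78) × (33/78) × (16/78) ≈ 0.000346912
shiraz: (30/125) × (22/30) × (8/30) × (6/30) × (26/30) × (13/30) ≈ 0.00352521
Highest score → shiraz.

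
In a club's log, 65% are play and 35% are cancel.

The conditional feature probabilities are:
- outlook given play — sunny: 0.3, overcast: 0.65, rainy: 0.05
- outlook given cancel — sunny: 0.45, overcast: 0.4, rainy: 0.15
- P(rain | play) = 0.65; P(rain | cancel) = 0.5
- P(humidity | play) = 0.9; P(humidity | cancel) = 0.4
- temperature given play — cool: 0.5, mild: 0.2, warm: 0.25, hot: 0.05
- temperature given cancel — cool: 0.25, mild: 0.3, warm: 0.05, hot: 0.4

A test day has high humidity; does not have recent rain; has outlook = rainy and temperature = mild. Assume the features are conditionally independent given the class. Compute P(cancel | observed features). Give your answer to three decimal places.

play: 0.65 × 0.05 × (1−0.65) × 0.9 × 0.2 = 0.0020475
cancel: 0.35 × 0.15 × (1−0.5) × 0.4 × 0.3 = 0.00315
P(cancel | x) = 0.00315 / 0.0051975 ≈ 0.606

0.606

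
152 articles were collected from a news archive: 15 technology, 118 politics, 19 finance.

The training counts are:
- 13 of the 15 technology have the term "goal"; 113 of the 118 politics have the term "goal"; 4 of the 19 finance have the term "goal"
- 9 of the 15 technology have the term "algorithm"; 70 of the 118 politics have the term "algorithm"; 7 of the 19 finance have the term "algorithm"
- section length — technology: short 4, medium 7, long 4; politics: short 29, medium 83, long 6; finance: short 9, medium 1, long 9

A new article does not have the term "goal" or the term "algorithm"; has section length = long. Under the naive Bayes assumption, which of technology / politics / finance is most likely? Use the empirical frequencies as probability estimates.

finance

technology: (15/152) × (2/15) × (6/15) × (4/15) ≈ 0.00140351
politics: (118/152) × (5/118) × (48/118) × (6/118) ≈ 0.000680385
finance: (19/152) × (15/19) × (12/19) × (9/19) ≈ 0.0295233
Highest score → finance.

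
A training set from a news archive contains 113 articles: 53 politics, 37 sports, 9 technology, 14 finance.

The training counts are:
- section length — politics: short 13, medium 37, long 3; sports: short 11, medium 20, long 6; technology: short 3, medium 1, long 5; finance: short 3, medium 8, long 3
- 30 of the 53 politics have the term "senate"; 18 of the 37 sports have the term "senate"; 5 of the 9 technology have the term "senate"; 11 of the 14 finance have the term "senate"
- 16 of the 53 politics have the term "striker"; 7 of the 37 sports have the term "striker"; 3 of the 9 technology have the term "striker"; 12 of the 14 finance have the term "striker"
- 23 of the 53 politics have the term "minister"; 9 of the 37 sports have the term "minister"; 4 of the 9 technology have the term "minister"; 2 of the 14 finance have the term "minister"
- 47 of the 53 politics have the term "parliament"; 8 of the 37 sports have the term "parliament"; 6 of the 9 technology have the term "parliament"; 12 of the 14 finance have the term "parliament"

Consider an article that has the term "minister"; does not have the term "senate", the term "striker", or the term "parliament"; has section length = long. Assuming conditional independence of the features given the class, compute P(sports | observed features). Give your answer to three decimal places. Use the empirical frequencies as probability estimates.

politics: (53/113) × (3/53) × (23/53) × (37/53) × (23/53) × (6/53) ≈ 0.000395137
sports: (37/113) × (6/37) × (19/37) × (30/37) × (9/37) × (29/37) ≈ 0.00421484
technology: (9/113) × (5/9) × (4/9) × (6/9) × (4/9) × (3/9) ≈ 0.00194229
finance: (14/113) × (3/14) × (3/14) × (2/14) × (2/14) × (2/14) ≈ 0.000016586
P(sports | x) = 0.00421484 / 0.006568853 ≈ 0.642

0.642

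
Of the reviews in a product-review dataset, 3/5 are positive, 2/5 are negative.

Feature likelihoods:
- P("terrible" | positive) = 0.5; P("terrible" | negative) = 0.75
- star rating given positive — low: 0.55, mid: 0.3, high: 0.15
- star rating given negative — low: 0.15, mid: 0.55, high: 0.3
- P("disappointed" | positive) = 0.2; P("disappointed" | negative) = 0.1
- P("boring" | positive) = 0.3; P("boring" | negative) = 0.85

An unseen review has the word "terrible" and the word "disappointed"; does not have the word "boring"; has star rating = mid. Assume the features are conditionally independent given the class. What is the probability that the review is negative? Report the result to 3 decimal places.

positive: 0.6 × 0.5 × 0.3 × 0.2 × (1−0.3) = 0.0126
negative: 0.4 × 0.75 × 0.55 × 0.1 × (1−0.85) = 0.002475
P(negative | x) = 0.002475 / 0.015075 ≈ 0.164

0.164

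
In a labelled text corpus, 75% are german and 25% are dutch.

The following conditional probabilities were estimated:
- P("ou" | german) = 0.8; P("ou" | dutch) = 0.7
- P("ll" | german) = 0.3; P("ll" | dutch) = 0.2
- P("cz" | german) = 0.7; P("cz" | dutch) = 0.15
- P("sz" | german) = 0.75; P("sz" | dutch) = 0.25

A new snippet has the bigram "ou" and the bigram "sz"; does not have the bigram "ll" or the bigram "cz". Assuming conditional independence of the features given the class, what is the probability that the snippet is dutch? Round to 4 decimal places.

german: 0.75 × 0.8 × (1−0.3) × (1−0.7) × 0.75 = 0.0945
dutch: 0.25 × 0.7 × (1−0.2) × (1−0.15) × 0.25 = 0.02975
P(dutch | x) = 0.02975 / 0.12425 ≈ 0.2394

0.2394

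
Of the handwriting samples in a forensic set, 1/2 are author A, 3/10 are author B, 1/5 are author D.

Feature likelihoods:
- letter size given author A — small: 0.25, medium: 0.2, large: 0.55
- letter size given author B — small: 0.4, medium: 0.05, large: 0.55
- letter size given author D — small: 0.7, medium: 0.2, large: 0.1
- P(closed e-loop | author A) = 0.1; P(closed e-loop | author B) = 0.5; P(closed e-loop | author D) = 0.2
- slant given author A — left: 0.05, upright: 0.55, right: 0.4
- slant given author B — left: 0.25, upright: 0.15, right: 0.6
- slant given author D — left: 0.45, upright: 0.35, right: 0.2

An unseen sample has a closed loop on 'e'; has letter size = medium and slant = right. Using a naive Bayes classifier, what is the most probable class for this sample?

author A: 0.5 × 0.2 × 0.1 × 0.4 = 0.004
author B: 0.3 × 0.05 × 0.5 × 0.6 = 0.0045
author D: 0.2 × 0.2 × 0.2 × 0.2 = 0.0016
Highest score → author B.

author B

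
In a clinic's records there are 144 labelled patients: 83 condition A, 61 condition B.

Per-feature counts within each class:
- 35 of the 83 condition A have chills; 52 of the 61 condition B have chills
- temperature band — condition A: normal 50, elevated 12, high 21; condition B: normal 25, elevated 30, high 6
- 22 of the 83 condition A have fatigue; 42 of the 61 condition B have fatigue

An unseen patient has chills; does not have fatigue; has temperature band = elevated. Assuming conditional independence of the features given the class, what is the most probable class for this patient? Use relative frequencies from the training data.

condition A: (83/144) × (35/83) × (12/83) × (61/83) ≈ 0.0258262
condition B: (61/144) × (52/61) × (30/61) × (19/61) ≈ 0.0553167
Highest score → condition B.

condition B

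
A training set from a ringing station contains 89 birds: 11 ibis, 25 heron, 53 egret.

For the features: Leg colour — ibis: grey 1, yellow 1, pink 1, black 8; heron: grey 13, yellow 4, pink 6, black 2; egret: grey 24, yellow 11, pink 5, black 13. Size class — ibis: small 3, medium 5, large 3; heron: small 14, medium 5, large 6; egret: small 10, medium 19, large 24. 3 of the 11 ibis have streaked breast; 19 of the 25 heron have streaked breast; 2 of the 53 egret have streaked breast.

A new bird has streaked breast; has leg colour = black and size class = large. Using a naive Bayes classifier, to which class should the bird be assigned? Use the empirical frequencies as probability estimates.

ibis: (11/89) × (8/11) × (3/11) × (3/11) ≈ 0.00668586
heron: (25/89) × (2/25) × (6/25) × (19/25) ≈ 0.00409888
egret: (53/89) × (13/53) × (24/53) × (2/53) ≈ 0.00249599
Highest score → ibis.

ibis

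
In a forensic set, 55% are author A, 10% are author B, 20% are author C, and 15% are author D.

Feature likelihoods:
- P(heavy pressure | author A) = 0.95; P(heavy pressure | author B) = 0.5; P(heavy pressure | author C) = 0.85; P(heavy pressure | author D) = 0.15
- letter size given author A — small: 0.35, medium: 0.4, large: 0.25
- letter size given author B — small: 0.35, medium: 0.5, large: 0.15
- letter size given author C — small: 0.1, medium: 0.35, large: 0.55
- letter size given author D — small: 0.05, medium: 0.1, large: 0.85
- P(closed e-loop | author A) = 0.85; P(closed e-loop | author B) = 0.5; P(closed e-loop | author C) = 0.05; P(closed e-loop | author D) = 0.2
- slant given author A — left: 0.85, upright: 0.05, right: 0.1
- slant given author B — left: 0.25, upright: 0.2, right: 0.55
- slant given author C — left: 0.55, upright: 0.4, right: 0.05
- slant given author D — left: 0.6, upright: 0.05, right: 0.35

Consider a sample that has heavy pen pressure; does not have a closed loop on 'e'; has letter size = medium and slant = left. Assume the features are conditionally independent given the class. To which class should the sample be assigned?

author C

author A: 0.55 × 0.95 × 0.4 × (1−0.85) × 0.85 = 0.0266475
author B: 0.1 × 0.5 × 0.5 × (1−0.5) × 0.25 = 0.003125
author C: 0.2 × 0.85 × 0.35 × (1−0.05) × 0.55 = 0.03108875
author D: 0.15 × 0.15 × 0.1 × (1−0.2) × 0.6 = 0.00108
Highest score → author C.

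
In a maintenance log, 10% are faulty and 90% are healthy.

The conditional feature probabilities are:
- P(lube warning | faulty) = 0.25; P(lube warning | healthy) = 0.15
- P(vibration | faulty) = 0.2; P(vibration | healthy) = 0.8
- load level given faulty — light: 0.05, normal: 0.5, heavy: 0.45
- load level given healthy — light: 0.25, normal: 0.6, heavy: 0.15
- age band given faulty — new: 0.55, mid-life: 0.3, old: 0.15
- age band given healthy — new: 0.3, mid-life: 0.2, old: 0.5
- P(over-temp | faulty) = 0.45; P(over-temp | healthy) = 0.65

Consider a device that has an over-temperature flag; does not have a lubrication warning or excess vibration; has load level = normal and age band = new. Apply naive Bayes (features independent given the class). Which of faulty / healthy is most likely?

healthy

faulty: 0.1 × (1−0.25) × (1−0.2) × 0.5 × 0.55 × 0.45 = 0.007425
healthy: 0.9 × (1−0.15) × (1−0.8) × 0.6 × 0.3 × 0.65 = 0.017901
Highest score → healthy.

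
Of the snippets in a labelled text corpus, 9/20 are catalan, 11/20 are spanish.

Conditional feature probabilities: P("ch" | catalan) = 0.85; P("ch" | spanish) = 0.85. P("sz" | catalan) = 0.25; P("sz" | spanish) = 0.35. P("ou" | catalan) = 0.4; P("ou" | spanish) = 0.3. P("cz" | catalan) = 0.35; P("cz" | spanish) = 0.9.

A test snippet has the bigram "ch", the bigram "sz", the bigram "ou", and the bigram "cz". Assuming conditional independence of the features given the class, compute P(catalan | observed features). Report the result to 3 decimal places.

catalan: 0.45 × 0.85 × 0.25 × 0.4 × 0.35 = 0.0133875
spanish: 0.55 × 0.85 × 0.35 × 0.3 × 0.9 = 0.04417875
P(catalan | x) = 0.0133875 / 0.05756625 ≈ 0.233

0.233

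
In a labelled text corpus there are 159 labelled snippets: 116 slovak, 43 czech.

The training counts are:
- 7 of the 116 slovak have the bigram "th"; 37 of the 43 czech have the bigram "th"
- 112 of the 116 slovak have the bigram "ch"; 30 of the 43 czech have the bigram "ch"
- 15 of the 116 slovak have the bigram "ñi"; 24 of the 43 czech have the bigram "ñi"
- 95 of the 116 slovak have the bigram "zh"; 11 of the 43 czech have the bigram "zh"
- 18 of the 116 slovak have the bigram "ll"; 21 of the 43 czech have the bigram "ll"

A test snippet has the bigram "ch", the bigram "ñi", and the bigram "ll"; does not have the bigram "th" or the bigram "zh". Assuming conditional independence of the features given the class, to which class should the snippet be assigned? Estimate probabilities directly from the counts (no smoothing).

slovak: (116/159) × (109/116) × (112/116) × (15/116) × (21/116) × (18/116) ≈ 0.00240435
czech: (43/159) × (6/43) × (30/43) × (24/43) × (32/43) × (21/43) ≈ 0.0053405
Highest score → czech.

czech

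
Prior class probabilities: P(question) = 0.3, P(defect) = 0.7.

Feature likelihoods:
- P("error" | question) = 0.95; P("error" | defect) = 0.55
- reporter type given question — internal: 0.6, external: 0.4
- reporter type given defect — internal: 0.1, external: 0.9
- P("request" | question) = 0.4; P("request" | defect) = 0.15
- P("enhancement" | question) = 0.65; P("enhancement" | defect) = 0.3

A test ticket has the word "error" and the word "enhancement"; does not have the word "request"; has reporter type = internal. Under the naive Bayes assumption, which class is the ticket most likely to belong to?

question

question: 0.3 × 0.95 × 0.6 × (1−0.4) × 0.65 = 0.06669
defect: 0.7 × 0.55 × 0.1 × (1−0.15) × 0.3 = 0.0098175
Highest score → question.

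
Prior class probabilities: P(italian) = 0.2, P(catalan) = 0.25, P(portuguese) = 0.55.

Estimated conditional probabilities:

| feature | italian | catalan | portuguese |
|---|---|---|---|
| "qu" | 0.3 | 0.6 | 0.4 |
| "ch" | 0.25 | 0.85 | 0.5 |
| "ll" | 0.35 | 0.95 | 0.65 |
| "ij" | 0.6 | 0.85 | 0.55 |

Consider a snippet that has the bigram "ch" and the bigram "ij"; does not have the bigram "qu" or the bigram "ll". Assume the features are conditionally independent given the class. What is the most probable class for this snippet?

portuguese

italian: 0.2 × (1−0.3) × 0.25 × (1−0.35) × 0.6 = 0.01365
catalan: 0.25 × (1−0.6) × 0.85 × (1−0.95) × 0.85 = 0.0036125
portuguese: 0.55 × (1−0.4) × 0.5 × (1−0.65) × 0.55 = 0.0317625
Highest score → portuguese.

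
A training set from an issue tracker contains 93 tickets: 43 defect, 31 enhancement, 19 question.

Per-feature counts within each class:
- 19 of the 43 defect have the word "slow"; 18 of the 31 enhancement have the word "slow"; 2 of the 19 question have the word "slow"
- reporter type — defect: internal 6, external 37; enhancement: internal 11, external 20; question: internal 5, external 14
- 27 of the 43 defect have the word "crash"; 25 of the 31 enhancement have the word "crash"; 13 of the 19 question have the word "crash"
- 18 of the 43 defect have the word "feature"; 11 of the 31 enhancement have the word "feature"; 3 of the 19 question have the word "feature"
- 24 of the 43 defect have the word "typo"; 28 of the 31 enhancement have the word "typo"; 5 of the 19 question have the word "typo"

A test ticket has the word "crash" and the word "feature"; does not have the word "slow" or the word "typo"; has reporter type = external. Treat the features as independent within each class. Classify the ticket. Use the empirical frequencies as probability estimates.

defect: (43/93) × (24/43) × (37/43) × (27/43) × (18/43) × (19/43) ≈ 0.0257897
enhancement: (31/93) × (13/31) × (20/31) × (25/31) × (11/31) × (3/31) ≈ 0.00249745
question: (19/93) × (17/19) × (14/19) × (13/19) × (3/19) × (14/19) ≈ 0.0107219
Highest score → defect.

defect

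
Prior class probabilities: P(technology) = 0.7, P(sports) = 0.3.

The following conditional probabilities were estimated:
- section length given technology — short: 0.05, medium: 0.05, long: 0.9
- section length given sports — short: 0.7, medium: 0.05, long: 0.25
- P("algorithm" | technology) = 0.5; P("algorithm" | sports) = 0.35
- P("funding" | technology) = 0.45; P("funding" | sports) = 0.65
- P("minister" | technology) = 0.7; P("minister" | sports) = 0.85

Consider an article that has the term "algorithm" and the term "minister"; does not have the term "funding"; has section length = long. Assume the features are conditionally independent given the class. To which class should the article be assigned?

technology: 0.7 × 0.9 × 0.5 × (1−0.45) × 0.7 = 0.121275
sports: 0.3 × 0.25 × 0.35 × (1−0.65) × 0.85 = 0.007809375
Highest score → technology.

technology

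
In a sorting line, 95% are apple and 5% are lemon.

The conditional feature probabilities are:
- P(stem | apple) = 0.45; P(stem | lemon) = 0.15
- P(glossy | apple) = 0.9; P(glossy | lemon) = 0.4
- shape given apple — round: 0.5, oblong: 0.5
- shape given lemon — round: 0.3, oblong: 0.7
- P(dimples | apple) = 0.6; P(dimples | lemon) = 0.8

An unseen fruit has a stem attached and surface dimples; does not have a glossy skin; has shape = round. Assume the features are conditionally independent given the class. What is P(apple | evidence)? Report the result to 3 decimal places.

0.922

apple: 0.95 × 0.45 × (1−0.9) × 0.5 × 0.6 = 0.012825
lemon: 0.05 × 0.15 × (1−0.4) × 0.3 × 0.8 = 0.00108
P(apple | x) = 0.012825 / 0.013905 ≈ 0.922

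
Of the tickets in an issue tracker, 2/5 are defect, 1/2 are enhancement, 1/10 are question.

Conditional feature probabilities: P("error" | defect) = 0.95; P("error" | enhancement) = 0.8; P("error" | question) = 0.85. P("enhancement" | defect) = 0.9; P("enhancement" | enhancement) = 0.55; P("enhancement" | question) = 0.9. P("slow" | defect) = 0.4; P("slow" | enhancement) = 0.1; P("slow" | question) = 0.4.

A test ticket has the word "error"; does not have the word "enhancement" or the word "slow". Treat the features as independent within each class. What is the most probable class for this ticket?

enhancement

defect: 0.4 × 0.95 × (1−0.9) × (1−0.4) = 0.0228
enhancement: 0.5 × 0.8 × (1−0.55) × (1−0.1) = 0.162
question: 0.1 × 0.85 × (1−0.9) × (1−0.4) = 0.0051
Highest score → enhancement.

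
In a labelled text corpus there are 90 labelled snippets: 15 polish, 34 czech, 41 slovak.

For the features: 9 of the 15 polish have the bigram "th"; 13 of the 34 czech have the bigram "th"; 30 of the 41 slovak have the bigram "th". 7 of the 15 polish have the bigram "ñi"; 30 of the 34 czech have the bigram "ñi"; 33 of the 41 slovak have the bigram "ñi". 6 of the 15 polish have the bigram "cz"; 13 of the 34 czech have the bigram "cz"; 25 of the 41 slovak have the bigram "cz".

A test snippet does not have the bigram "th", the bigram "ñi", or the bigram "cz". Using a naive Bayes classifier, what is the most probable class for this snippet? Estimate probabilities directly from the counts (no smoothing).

polish: (15/90) × (6/15) × (8/15) × (9/15) ≈ 0.0213333
czech: (34/90) × (21/34) × (4/34) × (21/34) ≈ 0.016955
slovak: (41/90) × (11/41) × (8/41) × (16/41) ≈ 0.00930663
Highest score → polish.

polish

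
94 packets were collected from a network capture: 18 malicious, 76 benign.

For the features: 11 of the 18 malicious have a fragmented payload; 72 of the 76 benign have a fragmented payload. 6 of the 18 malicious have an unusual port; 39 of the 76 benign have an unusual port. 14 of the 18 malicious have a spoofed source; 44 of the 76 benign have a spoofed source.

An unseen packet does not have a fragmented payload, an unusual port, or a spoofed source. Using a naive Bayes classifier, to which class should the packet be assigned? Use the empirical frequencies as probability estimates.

malicious

malicious: (18/94) × (7/18) × (12/18) × (4/18) ≈ 0.0110323
benign: (76/94) × (4/76) × (37/76) × (32/76) ≈ 0.00872281
Highest score → malicious.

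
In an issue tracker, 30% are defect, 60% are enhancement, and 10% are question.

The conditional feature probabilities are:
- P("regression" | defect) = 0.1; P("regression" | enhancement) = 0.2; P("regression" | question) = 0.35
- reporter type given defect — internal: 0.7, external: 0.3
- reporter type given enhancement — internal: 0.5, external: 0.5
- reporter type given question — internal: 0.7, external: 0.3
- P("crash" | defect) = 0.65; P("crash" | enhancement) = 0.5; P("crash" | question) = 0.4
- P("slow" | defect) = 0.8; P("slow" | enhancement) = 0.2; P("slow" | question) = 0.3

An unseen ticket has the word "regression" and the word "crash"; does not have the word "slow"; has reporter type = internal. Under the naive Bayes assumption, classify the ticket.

defect: 0.3 × 0.1 × 0.7 × 0.65 × (1−0.8) = 0.00273
enhancement: 0.6 × 0.2 × 0.5 × 0.5 × (1−0.2) = 0.024
question: 0.1 × 0.35 × 0.7 × 0.4 × (1−0.3) = 0.00686
Highest score → enhancement.

enhancement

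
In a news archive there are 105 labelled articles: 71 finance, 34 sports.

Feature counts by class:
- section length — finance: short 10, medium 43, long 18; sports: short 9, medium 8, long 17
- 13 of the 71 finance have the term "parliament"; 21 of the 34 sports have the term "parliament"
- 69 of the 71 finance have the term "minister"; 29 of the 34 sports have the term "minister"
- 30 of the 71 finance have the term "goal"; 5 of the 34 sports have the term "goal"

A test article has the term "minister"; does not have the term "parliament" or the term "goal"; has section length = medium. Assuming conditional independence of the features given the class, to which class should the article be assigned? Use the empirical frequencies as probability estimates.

finance

finance: (71/105) × (43/71) × (58/71) × (69/71) × (41/71) ≈ 0.187744
sports: (34/105) × (8/34) × (13/34) × (29/34) × (29/34) ≈ 0.0211935
Highest score → finance.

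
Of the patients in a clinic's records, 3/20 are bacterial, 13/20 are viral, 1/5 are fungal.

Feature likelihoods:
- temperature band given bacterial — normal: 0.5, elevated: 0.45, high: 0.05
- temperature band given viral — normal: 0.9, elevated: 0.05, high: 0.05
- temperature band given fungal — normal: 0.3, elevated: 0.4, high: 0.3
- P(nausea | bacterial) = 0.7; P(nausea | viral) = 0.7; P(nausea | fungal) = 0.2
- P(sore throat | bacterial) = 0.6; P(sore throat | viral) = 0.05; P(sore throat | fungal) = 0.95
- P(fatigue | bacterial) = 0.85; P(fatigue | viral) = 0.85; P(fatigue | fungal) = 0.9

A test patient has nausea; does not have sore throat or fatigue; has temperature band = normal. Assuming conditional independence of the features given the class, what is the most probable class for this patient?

bacterial: 0.15 × 0.5 × 0.7 × (1−0.6) × (1−0.85) = 0.00315
viral: 0.65 × 0.9 × 0.7 × (1−0.05) × (1−0.85) = 0.05835375
fungal: 0.2 × 0.3 × 0.2 × (1−0.95) × (1−0.9) = 0.00006
Highest score → viral.

viral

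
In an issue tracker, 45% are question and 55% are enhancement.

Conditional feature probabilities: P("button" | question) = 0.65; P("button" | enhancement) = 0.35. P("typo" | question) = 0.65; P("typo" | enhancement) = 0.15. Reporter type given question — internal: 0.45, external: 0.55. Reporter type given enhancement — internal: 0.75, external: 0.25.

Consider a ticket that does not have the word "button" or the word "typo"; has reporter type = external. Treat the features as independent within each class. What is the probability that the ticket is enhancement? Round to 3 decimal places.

0.715

question: 0.45 × (1−0.65) × (1−0.65) × 0.55 = 0.03031875
enhancement: 0.55 × (1−0.35) × (1−0.15) × 0.25 = 0.07596875
P(enhancement | x) = 0.07596875 / 0.1062875 ≈ 0.715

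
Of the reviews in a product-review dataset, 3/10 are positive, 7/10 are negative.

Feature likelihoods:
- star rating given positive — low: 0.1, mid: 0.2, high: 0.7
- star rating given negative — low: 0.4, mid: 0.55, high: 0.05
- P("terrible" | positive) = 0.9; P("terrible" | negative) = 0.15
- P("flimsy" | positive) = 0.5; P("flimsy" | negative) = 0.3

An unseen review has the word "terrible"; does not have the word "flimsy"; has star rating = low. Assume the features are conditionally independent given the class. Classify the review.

negative

positive: 0.3 × 0.1 × 0.9 × (1−0.5) = 0.0135
negative: 0.7 × 0.4 × 0.15 × (1−0.3) = 0.0294
Highest score → negative.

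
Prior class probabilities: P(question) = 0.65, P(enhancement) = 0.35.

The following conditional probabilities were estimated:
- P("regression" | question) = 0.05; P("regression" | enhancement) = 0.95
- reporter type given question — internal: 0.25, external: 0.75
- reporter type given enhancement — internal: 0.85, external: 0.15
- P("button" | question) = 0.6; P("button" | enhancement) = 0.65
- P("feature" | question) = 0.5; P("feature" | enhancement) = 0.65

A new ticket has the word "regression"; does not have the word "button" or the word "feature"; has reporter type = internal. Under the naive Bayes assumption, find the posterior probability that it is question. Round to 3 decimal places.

0.045

question: 0.65 × 0.05 × 0.25 × (1−0.6) × (1−0.5) = 0.001625
enhancement: 0.35 × 0.95 × 0.85 × (1−0.65) × (1−0.65) = 0.0346215625
P(question | x) = 0.001625 / 0.0362465625 ≈ 0.045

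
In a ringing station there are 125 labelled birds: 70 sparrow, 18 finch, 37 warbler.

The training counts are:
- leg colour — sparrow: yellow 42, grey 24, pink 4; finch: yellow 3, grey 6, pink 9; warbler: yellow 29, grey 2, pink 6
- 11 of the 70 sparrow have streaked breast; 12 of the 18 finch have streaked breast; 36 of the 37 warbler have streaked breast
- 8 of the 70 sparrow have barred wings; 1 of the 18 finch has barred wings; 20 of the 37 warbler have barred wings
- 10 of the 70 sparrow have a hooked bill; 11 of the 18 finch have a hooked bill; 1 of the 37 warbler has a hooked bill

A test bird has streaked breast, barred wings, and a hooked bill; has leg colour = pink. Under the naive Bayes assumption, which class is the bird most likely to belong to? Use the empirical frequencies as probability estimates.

sparrow: (70/125) × (4/70) × (11/70) × (8/70) × (10/70) ≈ 0.0000820991
finch: (18/125) × (9/18) × (12/18) × (1/18) × (11/18) ≈ 0.00162963
warbler: (37/125) × (6/37) × (36/37) × (20/37) × (1/37) ≈ 0.000682289
Highest score → finch.

finch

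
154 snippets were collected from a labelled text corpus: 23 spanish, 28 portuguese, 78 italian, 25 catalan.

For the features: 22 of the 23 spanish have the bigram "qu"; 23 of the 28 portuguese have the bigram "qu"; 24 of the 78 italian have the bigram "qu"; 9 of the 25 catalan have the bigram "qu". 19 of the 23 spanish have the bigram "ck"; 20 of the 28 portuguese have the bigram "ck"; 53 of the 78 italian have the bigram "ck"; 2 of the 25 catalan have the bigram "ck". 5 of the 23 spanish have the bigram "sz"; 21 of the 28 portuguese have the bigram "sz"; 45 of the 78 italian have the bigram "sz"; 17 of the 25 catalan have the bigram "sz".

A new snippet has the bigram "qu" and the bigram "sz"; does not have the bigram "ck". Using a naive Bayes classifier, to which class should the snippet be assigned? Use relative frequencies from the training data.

catalan

spanish: (23/154) × (22/23) × (4/23) × (5/23) ≈ 0.00540103
portuguese: (28/154) × (23/28) × (8/28) × (21/28) ≈ 0.0320037
italian: (78/154) × (24/78) × (25/78) × (45/78) ≈ 0.0288173
catalan: (25/154) × (9/25) × (23/25) × (17/25) ≈ 0.036561
Highest score → catalan.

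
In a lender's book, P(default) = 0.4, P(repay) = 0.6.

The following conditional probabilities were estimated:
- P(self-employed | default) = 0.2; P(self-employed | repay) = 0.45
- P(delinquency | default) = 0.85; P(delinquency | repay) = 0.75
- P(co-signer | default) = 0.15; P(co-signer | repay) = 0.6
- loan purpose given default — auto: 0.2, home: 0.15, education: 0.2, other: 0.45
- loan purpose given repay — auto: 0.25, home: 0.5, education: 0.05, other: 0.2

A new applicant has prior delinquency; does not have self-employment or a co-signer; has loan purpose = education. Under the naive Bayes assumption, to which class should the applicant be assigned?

default

default: 0.4 × (1−0.2) × 0.85 × (1−0.15) × 0.2 = 0.04624
repay: 0.6 × (1−0.45) × 0.75 × (1−0.6) × 0.05 = 0.00495
Highest score → default.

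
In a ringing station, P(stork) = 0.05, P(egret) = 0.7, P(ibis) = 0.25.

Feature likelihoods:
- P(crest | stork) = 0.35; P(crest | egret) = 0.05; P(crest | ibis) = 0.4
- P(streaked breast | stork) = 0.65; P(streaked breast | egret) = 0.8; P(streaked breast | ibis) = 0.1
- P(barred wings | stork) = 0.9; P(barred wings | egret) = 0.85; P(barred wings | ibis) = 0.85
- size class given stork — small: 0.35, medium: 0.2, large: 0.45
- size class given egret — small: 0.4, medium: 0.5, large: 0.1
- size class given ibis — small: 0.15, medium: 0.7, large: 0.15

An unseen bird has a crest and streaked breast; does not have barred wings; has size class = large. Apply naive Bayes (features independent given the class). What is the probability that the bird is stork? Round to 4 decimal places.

stork: 0.05 × 0.35 × 0.65 × (1−0.9) × 0.45 = 0.000511875
egret: 0.7 × 0.05 × 0.8 × (1−0.85) × 0.1 = 0.00042
ibis: 0.25 × 0.4 × 0.1 × (1−0.85) × 0.15 = 0.000225
P(stork | x) = 0.000511875 / 0.001156875 ≈ 0.4425

0.4425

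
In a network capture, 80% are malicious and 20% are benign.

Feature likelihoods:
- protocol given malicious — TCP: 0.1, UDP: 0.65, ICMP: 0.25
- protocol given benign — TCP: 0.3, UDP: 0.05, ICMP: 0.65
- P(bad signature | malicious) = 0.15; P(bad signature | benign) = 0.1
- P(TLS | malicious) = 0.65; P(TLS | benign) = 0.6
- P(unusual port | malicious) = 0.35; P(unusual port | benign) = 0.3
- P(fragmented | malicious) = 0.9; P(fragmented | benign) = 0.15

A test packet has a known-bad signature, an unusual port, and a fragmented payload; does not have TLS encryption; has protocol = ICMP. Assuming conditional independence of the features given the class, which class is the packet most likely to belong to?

malicious: 0.8 × 0.25 × 0.15 × (1−0.65) × 0.35 × 0.9 = 0.0033075
benign: 0.2 × 0.65 × 0.1 × (1−0.6) × 0.3 × 0.15 = 0.000234
Highest score → malicious.

malicious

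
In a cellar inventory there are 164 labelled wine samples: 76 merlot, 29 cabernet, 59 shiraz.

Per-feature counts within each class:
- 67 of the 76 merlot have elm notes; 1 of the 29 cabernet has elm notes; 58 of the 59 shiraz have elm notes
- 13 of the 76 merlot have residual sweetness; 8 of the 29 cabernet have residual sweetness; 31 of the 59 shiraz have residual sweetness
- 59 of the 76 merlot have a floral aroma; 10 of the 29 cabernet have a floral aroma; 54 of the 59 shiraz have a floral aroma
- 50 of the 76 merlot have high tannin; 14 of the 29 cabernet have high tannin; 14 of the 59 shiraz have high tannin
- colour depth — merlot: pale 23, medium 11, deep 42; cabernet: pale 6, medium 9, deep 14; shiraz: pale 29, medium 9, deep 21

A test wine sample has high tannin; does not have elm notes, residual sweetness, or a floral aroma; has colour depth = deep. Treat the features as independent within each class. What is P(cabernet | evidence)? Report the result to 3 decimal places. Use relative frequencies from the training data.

0.835

merlot: (76/164) × (9/76) × (63/76) × (17/76) × (50/76) × (42/76) ≈ 0.00369959
cabernet: (29/164) × (28/29) × (21/29) × (19/29) × (14/29) × (14/29) ≈ 0.0188778
shiraz: (59/164) × (1/59) × (28/59) × (5/59) × (14/59) × (21/59) ≈ 0.0000207121
P(cabernet | x) = 0.0188778 / 0.0225981021 ≈ 0.835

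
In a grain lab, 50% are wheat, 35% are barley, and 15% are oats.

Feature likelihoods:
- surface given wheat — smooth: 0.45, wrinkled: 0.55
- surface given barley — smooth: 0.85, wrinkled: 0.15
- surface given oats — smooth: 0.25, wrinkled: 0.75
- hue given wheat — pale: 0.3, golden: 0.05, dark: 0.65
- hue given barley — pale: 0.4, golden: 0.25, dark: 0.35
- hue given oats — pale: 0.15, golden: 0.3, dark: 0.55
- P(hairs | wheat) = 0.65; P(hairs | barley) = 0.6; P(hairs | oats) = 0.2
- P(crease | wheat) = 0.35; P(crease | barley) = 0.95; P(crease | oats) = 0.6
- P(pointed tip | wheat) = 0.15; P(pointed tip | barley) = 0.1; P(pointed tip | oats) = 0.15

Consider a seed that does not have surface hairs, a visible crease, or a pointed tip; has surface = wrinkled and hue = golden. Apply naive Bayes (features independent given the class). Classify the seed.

oats

wheat: 0.5 × 0.55 × 0.05 × (1−0.65) × (1−0.35) × (1−0.15) = 0.00265890625
barley: 0.35 × 0.15 × 0.25 × (1−0.6) × (1−0.95) × (1−0.1) = 0.00023625
oats: 0.15 × 0.75 × 0.3 × (1−0.2) × (1−0.6) × (1−0.15) = 0.00918
Highest score → oats.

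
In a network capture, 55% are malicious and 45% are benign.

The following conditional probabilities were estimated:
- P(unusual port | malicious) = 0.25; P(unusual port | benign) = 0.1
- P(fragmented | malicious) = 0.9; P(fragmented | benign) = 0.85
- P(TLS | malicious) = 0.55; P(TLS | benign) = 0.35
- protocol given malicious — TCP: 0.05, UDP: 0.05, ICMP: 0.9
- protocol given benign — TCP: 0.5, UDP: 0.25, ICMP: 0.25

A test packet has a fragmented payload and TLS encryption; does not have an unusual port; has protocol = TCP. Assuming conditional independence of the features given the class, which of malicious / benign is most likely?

malicious: 0.55 × (1−0.25) × 0.9 × 0.55 × 0.05 = 0.010209375
benign: 0.45 × (1−0.1) × 0.85 × 0.35 × 0.5 = 0.06024375
Highest score → benign.

benign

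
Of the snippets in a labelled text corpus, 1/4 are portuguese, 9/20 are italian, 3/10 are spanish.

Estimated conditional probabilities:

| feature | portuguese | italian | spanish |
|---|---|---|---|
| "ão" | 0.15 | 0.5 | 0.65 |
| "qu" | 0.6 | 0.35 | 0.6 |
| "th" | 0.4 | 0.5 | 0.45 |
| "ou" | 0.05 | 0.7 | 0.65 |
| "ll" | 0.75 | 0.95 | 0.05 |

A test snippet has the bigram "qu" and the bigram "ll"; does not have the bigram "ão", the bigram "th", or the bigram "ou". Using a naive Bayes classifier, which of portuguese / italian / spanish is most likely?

portuguese

portuguese: 0.25 × (1−0.15) × 0.6 × (1−0.4) × (1−0.05) × 0.75 = 0.05450625
italian: 0.45 × (1−0.5) × 0.35 × (1−0.5) × (1−0.7) × 0.95 = 0.011221875
spanish: 0.3 × (1−0.65) × 0.6 × (1−0.45) × (1−0.65) × 0.05 = 0.000606375
Highest score → portuguese.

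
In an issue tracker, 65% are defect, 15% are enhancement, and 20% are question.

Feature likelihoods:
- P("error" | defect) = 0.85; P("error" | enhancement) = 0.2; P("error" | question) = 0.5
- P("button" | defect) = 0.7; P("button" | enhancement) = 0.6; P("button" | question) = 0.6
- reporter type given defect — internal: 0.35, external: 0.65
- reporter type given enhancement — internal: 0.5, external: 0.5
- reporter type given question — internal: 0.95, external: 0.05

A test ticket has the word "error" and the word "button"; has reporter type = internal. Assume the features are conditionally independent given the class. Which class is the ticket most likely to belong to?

defect: 0.65 × 0.85 × 0.7 × 0.35 = 0.1353625
enhancement: 0.15 × 0.2 × 0.6 × 0.5 = 0.009
question: 0.2 × 0.5 × 0.6 × 0.95 = 0.057
Highest score → defect.

defect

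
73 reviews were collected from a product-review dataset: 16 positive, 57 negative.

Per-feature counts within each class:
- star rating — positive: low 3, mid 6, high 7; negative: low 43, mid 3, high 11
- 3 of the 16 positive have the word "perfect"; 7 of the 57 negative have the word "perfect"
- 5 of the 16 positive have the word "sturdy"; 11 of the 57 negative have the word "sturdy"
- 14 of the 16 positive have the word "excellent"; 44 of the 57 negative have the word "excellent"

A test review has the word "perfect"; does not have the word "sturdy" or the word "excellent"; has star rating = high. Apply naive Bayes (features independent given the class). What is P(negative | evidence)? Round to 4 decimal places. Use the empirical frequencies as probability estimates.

0.6879

positive: (16/73) × (7/16) × (3/16) × (11/16) × (2/16) ≈ 0.00154511
negative: (57/73) × (11/57) × (7/57) × (46/57) × (13/57) ≈ 0.003406
P(negative | x) = 0.003406 / 0.00495111 ≈ 0.6879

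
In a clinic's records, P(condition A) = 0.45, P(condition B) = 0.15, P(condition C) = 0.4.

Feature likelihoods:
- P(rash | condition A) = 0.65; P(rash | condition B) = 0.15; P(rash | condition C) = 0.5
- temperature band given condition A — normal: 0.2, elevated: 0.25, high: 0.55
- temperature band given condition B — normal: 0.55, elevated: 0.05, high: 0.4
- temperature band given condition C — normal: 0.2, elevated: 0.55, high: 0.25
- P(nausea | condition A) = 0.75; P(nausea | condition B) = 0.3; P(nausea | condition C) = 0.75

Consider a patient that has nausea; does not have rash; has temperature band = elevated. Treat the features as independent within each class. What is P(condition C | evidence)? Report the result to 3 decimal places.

condition A: 0.45 × (1−0.65) × 0.25 × 0.75 = 0.02953125
condition B: 0.15 × (1−0.15) × 0.05 × 0.3 = 0.0019125
condition C: 0.4 × (1−0.5) × 0.55 × 0.75 = 0.0825
P(condition C | x) = 0.0825 / 0.11394375 ≈ 0.724

0.724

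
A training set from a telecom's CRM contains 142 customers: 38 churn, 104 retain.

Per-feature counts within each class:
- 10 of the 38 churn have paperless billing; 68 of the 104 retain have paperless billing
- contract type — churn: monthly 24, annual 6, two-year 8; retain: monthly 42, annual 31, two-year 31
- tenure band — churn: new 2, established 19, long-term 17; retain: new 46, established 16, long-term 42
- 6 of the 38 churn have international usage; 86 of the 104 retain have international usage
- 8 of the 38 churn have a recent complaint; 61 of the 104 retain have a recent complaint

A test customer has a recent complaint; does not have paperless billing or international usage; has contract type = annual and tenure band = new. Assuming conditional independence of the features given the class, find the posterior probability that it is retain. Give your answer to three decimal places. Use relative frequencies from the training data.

churn: (38/142) × (28/38) × (6/38) × (2/38) × (32/38) × (8/38) ≈ 0.000290507
retain: (104/142) × (36/104) × (31/104) × (46/104) × (18/104) × (61/104) ≈ 0.00339315
P(retain | x) = 0.00339315 / 0.003683657 ≈ 0.921

0.921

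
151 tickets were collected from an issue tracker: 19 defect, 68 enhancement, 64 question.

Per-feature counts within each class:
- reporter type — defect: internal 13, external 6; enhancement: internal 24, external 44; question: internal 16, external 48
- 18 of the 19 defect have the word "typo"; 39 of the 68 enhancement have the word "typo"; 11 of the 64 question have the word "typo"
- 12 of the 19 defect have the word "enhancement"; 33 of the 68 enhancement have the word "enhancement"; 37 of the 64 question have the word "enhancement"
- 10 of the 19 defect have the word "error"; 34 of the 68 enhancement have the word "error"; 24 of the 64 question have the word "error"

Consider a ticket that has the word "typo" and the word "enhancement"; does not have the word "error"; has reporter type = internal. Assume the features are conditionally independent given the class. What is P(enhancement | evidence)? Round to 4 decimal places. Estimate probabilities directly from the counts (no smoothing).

defect: (19/151) × (13/19) × (18/19) × (12/19) × (9/19) ≈ 0.0244007
enhancement: (68/151) × (24/68) × (39/68) × (33/68) × (34/68) ≈ 0.022119
question: (64/151) × (16/64) × (11/64) × (37/64) × (40/64) ≈ 0.00658048
P(enhancement | x) = 0.022119 / 0.05310018 ≈ 0.4166

0.4166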